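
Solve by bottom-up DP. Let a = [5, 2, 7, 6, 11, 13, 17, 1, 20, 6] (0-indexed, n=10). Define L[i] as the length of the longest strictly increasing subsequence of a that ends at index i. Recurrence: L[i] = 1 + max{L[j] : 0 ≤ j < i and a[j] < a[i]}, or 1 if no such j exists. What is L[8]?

6

   i    0    1    2    3    4    5    6    7    8    9
a[i]    5    2    7    6   11   13   17    1   20    6
L[i]    1    1    2    2    3    4    5    1    6    2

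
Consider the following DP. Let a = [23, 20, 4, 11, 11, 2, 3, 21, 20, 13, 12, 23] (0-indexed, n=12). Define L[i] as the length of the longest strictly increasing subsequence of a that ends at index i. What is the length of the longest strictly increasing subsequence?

   i    0    1    2    3    4    5    6    7    8    9   10   11
a[i]   23   20    4   11   11    2    3   21   20   13   12   23
L[i]    1    1    1    2    2    1    2    3    3    3    3    4

4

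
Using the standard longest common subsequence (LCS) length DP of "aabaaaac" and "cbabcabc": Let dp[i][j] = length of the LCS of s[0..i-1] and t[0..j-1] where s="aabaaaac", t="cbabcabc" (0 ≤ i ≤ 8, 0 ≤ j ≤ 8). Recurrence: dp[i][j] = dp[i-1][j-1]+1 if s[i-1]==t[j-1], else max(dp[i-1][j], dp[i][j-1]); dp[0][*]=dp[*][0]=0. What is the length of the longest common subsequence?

4

   ''  c  b  a  b  c  a  b  c
''  0  0  0  0  0  0  0  0  0
 a  0  0  0  1  1  1  1  1  1
 a  0  0  0  1  1  1  2  2  2
 b  0  0  1  1  2  2  2  3  3
 a  0  0  1  2  2  2  3  3  3
 a  0  0  1  2  2  2  3  3  3
 a  0  0  1  2  2  2  3  3  3
 a  0  0  1  2  2  2  3  3  3
 c  0  1  1  2  2  3  3  3  4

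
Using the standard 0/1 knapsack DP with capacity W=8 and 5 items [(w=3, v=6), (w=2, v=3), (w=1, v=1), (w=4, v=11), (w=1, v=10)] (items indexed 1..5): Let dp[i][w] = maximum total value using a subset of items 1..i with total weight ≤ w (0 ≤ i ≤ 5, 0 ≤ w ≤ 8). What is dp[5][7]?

24

i\w   0   1   2   3   4   5   6   7   8
  0   0   0   0   0   0   0   0   0   0
  1   0   0   0   6   6   6   6   6   6
  2   0   0   3   6   6   9   9   9   9
  3   0   1   3   6   7   9  10  10  10
  4   0   1   3   6  11  12  14  17  18
  5   0  10  11  13  16  21  22  24  27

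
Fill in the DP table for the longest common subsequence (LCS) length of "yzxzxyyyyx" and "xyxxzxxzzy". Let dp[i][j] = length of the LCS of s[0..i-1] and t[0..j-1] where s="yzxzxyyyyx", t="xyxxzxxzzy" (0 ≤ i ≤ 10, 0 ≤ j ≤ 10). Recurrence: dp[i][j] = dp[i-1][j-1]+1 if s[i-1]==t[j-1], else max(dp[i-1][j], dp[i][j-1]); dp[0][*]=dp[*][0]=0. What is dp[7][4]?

   ''  x  y  x  x  z  x  x  z  z  y
''  0  0  0  0  0  0  0  0  0  0  0
 y  0  0  1  1  1  1  1  1  1  1  1
 z  0  0  1  1  1  2  2  2  2  2  2
 x  0  1  1  2  2  2  3  3  3  3  3
 z  0  1  1  2  2  3  3  3  4  4  4
 x  0  1  1  2  3  3  4  4  4  4  4
 y  0  1  2  2  3  3  4  4  4  4  5
 y  0  1  2  2  3  3  4  4  4  4  5
 y  0  1  2  2  3  3  4  4  4  4  5
 y  0  1  2  2  3  3  4  4  4  4  5
 x  0  1  2  3  3  3  4  5  5  5  5

3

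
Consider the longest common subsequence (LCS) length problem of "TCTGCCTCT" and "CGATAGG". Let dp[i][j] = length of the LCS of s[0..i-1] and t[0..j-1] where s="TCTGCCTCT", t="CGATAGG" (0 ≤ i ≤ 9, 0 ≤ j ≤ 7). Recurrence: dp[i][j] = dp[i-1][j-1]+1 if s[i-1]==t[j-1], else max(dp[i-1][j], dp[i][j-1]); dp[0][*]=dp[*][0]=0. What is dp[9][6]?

3

   ''  C  G  A  T  A  G  G
''  0  0  0  0  0  0  0  0
 T  0  0  0  0  1  1  1  1
 C  0  1  1  1  1  1  1  1
 T  0  1  1  1  2  2  2  2
 G  0  1  2  2  2  2  3  3
 C  0  1  2  2  2  2  3  3
 C  0  1  2  2  2  2  3  3
 T  0  1  2  2  3  3  3  3
 C  0  1  2  2  3  3  3  3
 T  0  1  2  2  3  3  3  3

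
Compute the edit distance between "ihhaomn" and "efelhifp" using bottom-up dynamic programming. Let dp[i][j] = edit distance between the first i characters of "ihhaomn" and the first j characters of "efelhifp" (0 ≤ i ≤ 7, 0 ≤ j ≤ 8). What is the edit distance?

   ''  e  f  e  l  h  i  f  p
''  0  1  2  3  4  5  6  7  8
 i  1  1  2  3  4  5  5  6  7
 h  2  2  2  3  4  4  5  6  7
 h  3  3  3  3  4  4  5  6  7
 a  4  4  4  4  4  5  5  6  7
 o  5  5  5  5  5  5  6  6  7
 m  6  6  6  6  6  6  6  7  7
 n  7  7  7  7  7  7  7  7  8

8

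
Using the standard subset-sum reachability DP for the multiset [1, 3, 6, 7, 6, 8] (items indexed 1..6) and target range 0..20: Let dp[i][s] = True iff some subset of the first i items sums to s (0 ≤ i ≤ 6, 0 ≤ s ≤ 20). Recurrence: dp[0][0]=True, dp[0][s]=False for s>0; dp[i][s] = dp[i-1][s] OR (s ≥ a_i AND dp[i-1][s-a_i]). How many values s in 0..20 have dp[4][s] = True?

i\s   0   1   2   3   4   5   6   7   8   9  10  11  12  13  14  15  16  17  18  19  20
  0   T   F   F   F   F   F   F   F   F   F   F   F   F   F   F   F   F   F   F   F   F
  1   T   T   F   F   F   F   F   F   F   F   F   F   F   F   F   F   F   F   F   F   F
  2   T   T   F   T   T   F   F   F   F   F   F   F   F   F   F   F   F   F   F   F   F
  3   T   T   F   T   T   F   T   T   F   T   T   F   F   F   F   F   F   F   F   F   F
  4   T   T   F   T   T   F   T   T   T   T   T   T   F   T   T   F   T   T   F   F   F
  5   T   T   F   T   T   F   T   T   T   T   T   T   T   T   T   T   T   T   F   T   T
  6   T   T   F   T   T   F   T   T   T   T   T   T   T   T   T   T   T   T   T   T   T

14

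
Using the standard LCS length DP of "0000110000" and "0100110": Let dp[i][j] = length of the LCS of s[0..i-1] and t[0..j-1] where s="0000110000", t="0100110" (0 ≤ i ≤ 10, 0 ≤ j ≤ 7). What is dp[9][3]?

3

   ''  0  1  0  0  1  1  0
''  0  0  0  0  0  0  0  0
 0  0  1  1  1  1  1  1  1
 0  0  1  1  2  2  2  2  2
 0  0  1  1  2  3  3  3  3
 0  0  1  1  2  3  3  3  4
 1  0  1  2  2  3  4  4  4
 1  0  1  2  2  3  4  5  5
 0  0  1  2  3  3  4  5  6
 0  0  1  2  3  4  4  5  6
 0  0  1  2  3  4  4  5  6
 0  0  1  2  3  4  4  5  6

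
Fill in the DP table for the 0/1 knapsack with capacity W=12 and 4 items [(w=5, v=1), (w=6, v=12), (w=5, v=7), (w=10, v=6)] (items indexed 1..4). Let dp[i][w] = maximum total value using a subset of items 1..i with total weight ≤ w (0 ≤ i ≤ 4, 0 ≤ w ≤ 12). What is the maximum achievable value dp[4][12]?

19

i\w   0   1   2   3   4   5   6   7   8   9  10  11  12
  0   0   0   0   0   0   0   0   0   0   0   0   0   0
  1   0   0   0   0   0   1   1   1   1   1   1   1   1
  2   0   0   0   0   0   1  12  12  12  12  12  13  13
  3   0   0   0   0   0   7  12  12  12  12  12  19  19
  4   0   0   0   0   0   7  12  12  12  12  12  19  19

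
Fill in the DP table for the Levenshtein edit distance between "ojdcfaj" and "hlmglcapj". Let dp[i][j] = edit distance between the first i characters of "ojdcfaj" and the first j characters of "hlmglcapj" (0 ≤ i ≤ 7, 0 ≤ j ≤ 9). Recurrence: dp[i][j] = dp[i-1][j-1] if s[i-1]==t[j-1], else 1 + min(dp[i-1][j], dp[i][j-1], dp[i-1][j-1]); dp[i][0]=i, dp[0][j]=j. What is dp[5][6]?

   ''  h  l  m  g  l  c  a  p  j
''  0  1  2  3  4  5  6  7  8  9
 o  1  1  2  3  4  5  6  7  8  9
 j  2  2  2  3  4  5  6  7  8  8
 d  3  3  3  3  4  5  6  7  8  9
 c  4  4  4  4  4  5  5  6  7  8
 f  5  5  5  5  5  5  6  6  7  8
 a  6  6  6  6  6  6  6  6  7  8
 j  7  7  7  7  7  7  7  7  7  7

6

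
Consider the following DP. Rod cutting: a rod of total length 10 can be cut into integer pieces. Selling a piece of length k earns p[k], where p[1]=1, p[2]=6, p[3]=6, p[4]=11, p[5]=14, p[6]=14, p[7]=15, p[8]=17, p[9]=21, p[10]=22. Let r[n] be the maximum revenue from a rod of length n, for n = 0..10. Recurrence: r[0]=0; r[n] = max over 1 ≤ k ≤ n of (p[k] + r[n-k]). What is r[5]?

   n    0    1    2    3    4    5    6    7    8    9   10
r[n]    0    1    6    7   12   14   18   20   24   26   30

14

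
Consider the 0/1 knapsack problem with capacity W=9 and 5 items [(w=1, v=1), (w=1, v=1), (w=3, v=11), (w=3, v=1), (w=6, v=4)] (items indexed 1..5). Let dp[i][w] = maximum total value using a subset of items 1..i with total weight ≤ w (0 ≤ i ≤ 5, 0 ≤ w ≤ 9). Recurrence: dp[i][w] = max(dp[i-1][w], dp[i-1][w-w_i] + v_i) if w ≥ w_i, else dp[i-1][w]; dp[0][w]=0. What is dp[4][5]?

13

i\w   0   1   2   3   4   5   6   7   8   9
  0   0   0   0   0   0   0   0   0   0   0
  1   0   1   1   1   1   1   1   1   1   1
  2   0   1   2   2   2   2   2   2   2   2
  3   0   1   2  11  12  13  13  13  13  13
  4   0   1   2  11  12  13  13  13  14  14
  5   0   1   2  11  12  13  13  13  14  15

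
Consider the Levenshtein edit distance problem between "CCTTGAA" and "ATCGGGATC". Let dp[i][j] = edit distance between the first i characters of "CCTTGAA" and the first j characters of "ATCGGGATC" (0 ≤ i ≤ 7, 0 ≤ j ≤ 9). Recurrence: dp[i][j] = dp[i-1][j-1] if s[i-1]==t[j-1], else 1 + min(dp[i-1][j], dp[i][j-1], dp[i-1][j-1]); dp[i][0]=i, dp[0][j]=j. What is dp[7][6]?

5

   ''  A  T  C  G  G  G  A  T  C
''  0  1  2  3  4  5  6  7  8  9
 C  1  1  2  2  3  4  5  6  7  8
 C  2  2  2  2  3  4  5  6  7  7
 T  3  3  2  3  3  4  5  6  6  7
 T  4  4  3  3  4  4  5  6  6  7
 G  5  5  4  4  3  4  4  5  6  7
 A  6  5  5  5  4  4  5  4  5  6
 A  7  6  6  6  5  5  5  5  5  6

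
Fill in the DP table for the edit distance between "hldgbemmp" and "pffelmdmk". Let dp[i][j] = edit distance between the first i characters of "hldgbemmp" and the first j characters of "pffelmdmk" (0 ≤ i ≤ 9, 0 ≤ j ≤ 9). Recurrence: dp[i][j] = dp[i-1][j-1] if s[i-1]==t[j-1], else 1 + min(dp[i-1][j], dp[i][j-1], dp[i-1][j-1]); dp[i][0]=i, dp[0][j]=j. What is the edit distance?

8

   ''  p  f  f  e  l  m  d  m  k
''  0  1  2  3  4  5  6  7  8  9
 h  1  1  2  3  4  5  6  7  8  9
 l  2  2  2  3  4  4  5  6  7  8
 d  3  3  3  3  4  5  5  5  6  7
 g  4  4  4  4  4  5  6  6  6  7
 b  5  5  5  5  5  5  6  7  7  7
 e  6  6  6  6  5  6  6  7  8  8
 m  7  7  7  7  6  6  6  7  7  8
 m  8  8  8  8  7  7  6  7  7  8
 p  9  8  9  9  8  8  7  7  8  8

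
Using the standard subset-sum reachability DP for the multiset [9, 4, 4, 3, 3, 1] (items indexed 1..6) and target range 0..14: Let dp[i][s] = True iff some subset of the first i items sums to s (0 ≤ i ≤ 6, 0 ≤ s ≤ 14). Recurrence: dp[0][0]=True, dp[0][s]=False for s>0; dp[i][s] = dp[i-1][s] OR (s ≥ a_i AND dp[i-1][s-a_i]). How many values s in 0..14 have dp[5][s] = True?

i\s   0   1   2   3   4   5   6   7   8   9  10  11  12  13  14
  0   T   F   F   F   F   F   F   F   F   F   F   F   F   F   F
  1   T   F   F   F   F   F   F   F   F   T   F   F   F   F   F
  2   T   F   F   F   T   F   F   F   F   T   F   F   F   T   F
  3   T   F   F   F   T   F   F   F   T   T   F   F   F   T   F
  4   T   F   F   T   T   F   F   T   T   T   F   T   T   T   F
  5   T   F   F   T   T   F   T   T   T   T   T   T   T   T   T
  6   T   T   F   T   T   T   T   T   T   T   T   T   T   T   T

12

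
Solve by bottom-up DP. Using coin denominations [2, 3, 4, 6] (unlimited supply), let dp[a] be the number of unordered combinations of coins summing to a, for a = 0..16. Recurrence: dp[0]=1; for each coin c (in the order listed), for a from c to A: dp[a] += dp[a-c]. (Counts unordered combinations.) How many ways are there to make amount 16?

after  coin     0     1     2     3     4     5     6     7     8     9    10    11    12    13    14    15    16
          2     1     0     1     0     1     0     1     0     1     0     1     0     1     0     1     0     1
          3     1     0     1     1     1     1     2     1     2     2     2     2     3     2     3     3     3
          4     1     0     1     1     2     1     3     2     4     3     5     4     7     5     8     7    10
          6     1     0     1     1     2     1     4     2     5     4     7     5    11     7    13    11    17

17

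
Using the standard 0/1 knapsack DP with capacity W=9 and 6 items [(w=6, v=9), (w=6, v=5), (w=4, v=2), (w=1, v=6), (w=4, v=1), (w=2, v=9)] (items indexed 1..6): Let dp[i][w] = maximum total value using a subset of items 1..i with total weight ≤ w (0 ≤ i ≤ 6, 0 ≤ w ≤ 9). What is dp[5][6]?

i\w   0   1   2   3   4   5   6   7   8   9
  0   0   0   0   0   0   0   0   0   0   0
  1   0   0   0   0   0   0   9   9   9   9
  2   0   0   0   0   0   0   9   9   9   9
  3   0   0   0   0   2   2   9   9   9   9
  4   0   6   6   6   6   8   9  15  15  15
  5   0   6   6   6   6   8   9  15  15  15
  6   0   6   9  15  15  15  15  17  18  24

9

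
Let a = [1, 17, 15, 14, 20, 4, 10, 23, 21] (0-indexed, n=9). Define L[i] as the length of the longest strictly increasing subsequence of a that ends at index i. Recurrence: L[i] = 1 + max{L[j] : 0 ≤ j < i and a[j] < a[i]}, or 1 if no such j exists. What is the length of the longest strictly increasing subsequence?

   i    0    1    2    3    4    5    6    7    8
a[i]    1   17   15   14   20    4   10   23   21
L[i]    1    2    2    2    3    2    3    4    4

4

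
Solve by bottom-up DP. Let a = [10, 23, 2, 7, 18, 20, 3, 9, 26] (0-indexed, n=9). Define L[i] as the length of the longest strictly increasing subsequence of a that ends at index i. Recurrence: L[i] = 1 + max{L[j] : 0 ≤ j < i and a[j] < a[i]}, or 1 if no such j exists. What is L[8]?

5

   i    0    1    2    3    4    5    6    7    8
a[i]   10   23    2    7   18   20    3    9   26
L[i]    1    2    1    2    3    4    2    3    5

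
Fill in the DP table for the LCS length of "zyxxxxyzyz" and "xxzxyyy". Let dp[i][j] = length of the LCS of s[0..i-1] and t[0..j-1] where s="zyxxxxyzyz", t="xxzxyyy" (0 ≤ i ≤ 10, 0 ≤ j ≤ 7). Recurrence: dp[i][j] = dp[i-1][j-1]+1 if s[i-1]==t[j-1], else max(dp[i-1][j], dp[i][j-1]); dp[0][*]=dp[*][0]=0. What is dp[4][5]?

2

   ''  x  x  z  x  y  y  y
''  0  0  0  0  0  0  0  0
 z  0  0  0  1  1  1  1  1
 y  0  0  0  1  1  2  2  2
 x  0  1  1  1  2  2  2  2
 x  0  1  2  2  2  2  2  2
 x  0  1  2  2  3  3  3  3
 x  0  1  2  2  3  3  3  3
 y  0  1  2  2  3  4  4  4
 z  0  1  2  3  3  4  4  4
 y  0  1  2  3  3  4  5  5
 z  0  1  2  3  3  4  5  5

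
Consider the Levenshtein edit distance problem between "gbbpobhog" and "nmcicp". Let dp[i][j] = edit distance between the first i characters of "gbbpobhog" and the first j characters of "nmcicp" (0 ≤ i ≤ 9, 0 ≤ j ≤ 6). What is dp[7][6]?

   ''  n  m  c  i  c  p
''  0  1  2  3  4  5  6
 g  1  1  2  3  4  5  6
 b  2  2  2  3  4  5  6
 b  3  3  3  3  4  5  6
 p  4  4  4  4  4  5  5
 o  5  5  5  5  5  5  6
 b  6  6  6  6  6  6  6
 h  7  7  7  7  7  7  7
 o  8  8  8  8  8  8  8
 g  9  9  9  9  9  9  9

7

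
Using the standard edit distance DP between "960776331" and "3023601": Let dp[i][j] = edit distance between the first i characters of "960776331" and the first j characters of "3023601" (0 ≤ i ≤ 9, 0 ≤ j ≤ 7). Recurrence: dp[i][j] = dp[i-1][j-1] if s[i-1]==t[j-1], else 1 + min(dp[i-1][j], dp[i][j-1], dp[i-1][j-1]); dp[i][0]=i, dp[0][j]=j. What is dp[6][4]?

   ''  3  0  2  3  6  0  1
''  0  1  2  3  4  5  6  7
 9  1  1  2  3  4  5  6  7
 6  2  2  2  3  4  4  5  6
 0  3  3  2  3  4  5  4  5
 7  4  4  3  3  4  5  5  5
 7  5  5  4  4  4  5  6  6
 6  6  6  5  5  5  4  5  6
 3  7  6  6  6  5  5  5  6
 3  8  7  7  7  6  6  6  6
 1  9  8  8  8  7  7  7  6

5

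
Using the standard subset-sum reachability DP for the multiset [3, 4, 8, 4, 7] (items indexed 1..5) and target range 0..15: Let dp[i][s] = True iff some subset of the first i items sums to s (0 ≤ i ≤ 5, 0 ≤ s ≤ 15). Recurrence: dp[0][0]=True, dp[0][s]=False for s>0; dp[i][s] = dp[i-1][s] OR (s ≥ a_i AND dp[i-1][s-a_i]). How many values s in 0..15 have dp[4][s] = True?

i\s   0   1   2   3   4   5   6   7   8   9  10  11  12  13  14  15
  0   T   F   F   F   F   F   F   F   F   F   F   F   F   F   F   F
  1   T   F   F   T   F   F   F   F   F   F   F   F   F   F   F   F
  2   T   F   F   T   T   F   F   T   F   F   F   F   F   F   F   F
  3   T   F   F   T   T   F   F   T   T   F   F   T   T   F   F   T
  4   T   F   F   T   T   F   F   T   T   F   F   T   T   F   F   T
  5   T   F   F   T   T   F   F   T   T   F   T   T   T   F   T   T

8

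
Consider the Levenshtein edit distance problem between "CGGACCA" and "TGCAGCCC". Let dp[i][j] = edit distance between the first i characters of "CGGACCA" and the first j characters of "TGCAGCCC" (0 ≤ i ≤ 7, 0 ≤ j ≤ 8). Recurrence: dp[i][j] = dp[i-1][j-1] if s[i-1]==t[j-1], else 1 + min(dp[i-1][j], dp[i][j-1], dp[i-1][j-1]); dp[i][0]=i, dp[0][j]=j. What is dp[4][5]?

   ''  T  G  C  A  G  C  C  C
''  0  1  2  3  4  5  6  7  8
 C  1  1  2  2  3  4  5  6  7
 G  2  2  1  2  3  3  4  5  6
 G  3  3  2  2  3  3  4  5  6
 A  4  4  3  3  2  3  4  5  6
 C  5  5  4  3  3  3  3  4  5
 C  6  6  5  4  4  4  3  3  4
 A  7  7  6  5  4  5  4  4  4

3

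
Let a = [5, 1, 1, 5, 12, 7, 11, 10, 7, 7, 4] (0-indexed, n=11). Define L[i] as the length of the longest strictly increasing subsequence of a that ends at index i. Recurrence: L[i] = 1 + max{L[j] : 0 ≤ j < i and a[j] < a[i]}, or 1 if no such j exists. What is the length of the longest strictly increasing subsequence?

   i    0    1    2    3    4    5    6    7    8    9   10
a[i]    5    1    1    5   12    7   11   10    7    7    4
L[i]    1    1    1    2    3    3    4    4    3    3    2

4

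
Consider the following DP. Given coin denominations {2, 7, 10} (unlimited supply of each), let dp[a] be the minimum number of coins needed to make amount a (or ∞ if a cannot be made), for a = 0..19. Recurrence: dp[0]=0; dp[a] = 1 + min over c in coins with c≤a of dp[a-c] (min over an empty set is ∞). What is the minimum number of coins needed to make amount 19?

 a  0  1  2  3  4  5  6  7  8  9 10 11 12 13 14 15 16 17 18 19
dp  0  -  1  -  2  -  3  1  4  2  1  3  2  4  2  5  3  2  4  3
(- denotes ∞ / unreachable)

3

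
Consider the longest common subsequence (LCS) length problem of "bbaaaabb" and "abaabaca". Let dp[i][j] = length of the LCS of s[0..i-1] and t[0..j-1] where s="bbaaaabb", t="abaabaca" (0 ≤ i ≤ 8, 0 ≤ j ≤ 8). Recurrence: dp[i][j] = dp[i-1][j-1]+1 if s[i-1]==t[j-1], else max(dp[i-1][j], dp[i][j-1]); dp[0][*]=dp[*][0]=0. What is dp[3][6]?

   ''  a  b  a  a  b  a  c  a
''  0  0  0  0  0  0  0  0  0
 b  0  0  1  1  1  1  1  1  1
 b  0  0  1  1  1  2  2  2  2
 a  0  1  1  2  2  2  3  3  3
 a  0  1  1  2  3  3  3  3  4
 a  0  1  1  2  3  3  4  4  4
 a  0  1  1  2  3  3  4  4  5
 b  0  1  2  2  3  4  4  4  5
 b  0  1  2  2  3  4  4  4  5

3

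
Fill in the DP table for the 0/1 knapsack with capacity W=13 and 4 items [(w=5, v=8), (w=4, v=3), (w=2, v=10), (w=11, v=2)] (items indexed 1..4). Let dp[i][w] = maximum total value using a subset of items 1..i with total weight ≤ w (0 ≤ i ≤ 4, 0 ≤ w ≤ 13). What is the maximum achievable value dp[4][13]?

21

i\w   0   1   2   3   4   5   6   7   8   9  10  11  12  13
  0   0   0   0   0   0   0   0   0   0   0   0   0   0   0
  1   0   0   0   0   0   8   8   8   8   8   8   8   8   8
  2   0   0   0   0   3   8   8   8   8  11  11  11  11  11
  3   0   0  10  10  10  10  13  18  18  18  18  21  21  21
  4   0   0  10  10  10  10  13  18  18  18  18  21  21  21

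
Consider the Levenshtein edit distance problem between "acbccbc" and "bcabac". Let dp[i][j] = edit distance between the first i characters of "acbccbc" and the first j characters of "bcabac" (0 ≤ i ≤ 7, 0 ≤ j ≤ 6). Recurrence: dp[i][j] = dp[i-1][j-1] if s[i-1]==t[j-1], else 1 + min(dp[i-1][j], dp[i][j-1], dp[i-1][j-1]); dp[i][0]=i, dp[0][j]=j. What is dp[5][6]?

   ''  b  c  a  b  a  c
''  0  1  2  3  4  5  6
 a  1  1  2  2  3  4  5
 c  2  2  1  2  3  4  4
 b  3  2  2  2  2  3  4
 c  4  3  2  3  3  3  3
 c  5  4  3  3  4  4  3
 b  6  5  4  4  3  4  4
 c  7  6  5  5  4  4  4

3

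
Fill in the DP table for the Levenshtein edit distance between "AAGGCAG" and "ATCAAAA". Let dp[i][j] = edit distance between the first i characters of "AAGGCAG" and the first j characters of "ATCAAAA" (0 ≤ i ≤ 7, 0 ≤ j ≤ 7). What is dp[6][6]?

   ''  A  T  C  A  A  A  A
''  0  1  2  3  4  5  6  7
 A  1  0  1  2  3  4  5  6
 A  2  1  1  2  2  3  4  5
 G  3  2  2  2  3  3  4  5
 G  4  3  3  3  3  4  4  5
 C  5  4  4  3  4  4  5  5
 A  6  5  5  4  3  4  4  5
 G  7  6  6  5  4  4  5  5

4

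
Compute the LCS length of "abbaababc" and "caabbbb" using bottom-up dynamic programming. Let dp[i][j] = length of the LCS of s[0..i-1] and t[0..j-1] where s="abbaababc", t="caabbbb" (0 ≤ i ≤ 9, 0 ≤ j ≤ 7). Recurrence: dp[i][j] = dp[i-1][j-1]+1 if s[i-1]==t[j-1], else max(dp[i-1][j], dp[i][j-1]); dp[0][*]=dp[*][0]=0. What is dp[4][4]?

   ''  c  a  a  b  b  b  b
''  0  0  0  0  0  0  0  0
 a  0  0  1  1  1  1  1  1
 b  0  0  1  1  2  2  2  2
 b  0  0  1  1  2  3  3  3
 a  0  0  1  2  2  3  3  3
 a  0  0  1  2  2  3  3  3
 b  0  0  1  2  3  3  4  4
 a  0  0  1  2  3  3  4  4
 b  0  0  1  2  3  4  4  5
 c  0  1  1  2  3  4  4  5

2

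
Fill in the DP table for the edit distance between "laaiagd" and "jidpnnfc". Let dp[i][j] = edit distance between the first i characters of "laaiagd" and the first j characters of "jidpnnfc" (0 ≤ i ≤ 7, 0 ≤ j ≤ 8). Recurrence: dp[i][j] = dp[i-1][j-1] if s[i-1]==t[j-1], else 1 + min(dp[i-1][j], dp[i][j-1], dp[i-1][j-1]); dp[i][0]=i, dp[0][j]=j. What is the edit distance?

8

   ''  j  i  d  p  n  n  f  c
''  0  1  2  3  4  5  6  7  8
 l  1  1  2  3  4  5  6  7  8
 a  2  2  2  3  4  5  6  7  8
 a  3  3  3  3  4  5  6  7  8
 i  4  4  3  4  4  5  6  7  8
 a  5  5  4  4  5  5  6  7  8
 g  6  6  5  5  5  6  6  7  8
 d  7  7  6  5  6  6  7  7  8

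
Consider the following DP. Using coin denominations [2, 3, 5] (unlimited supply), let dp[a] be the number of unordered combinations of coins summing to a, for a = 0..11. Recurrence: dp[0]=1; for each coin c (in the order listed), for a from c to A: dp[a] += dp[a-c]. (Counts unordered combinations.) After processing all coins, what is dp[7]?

after  coin     0     1     2     3     4     5     6     7     8     9    10    11
          2     1     0     1     0     1     0     1     0     1     0     1     0
          3     1     0     1     1     1     1     2     1     2     2     2     2
          5     1     0     1     1     1     2     2     2     3     3     4     4

2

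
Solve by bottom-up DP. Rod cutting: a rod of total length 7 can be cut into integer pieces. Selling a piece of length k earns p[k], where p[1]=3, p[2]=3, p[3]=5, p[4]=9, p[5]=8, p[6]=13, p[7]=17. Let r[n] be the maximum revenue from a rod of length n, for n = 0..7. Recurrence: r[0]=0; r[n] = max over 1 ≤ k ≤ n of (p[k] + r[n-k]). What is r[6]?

18

   n    0    1    2    3    4    5    6    7
r[n]    0    3    6    9   12   15   18   21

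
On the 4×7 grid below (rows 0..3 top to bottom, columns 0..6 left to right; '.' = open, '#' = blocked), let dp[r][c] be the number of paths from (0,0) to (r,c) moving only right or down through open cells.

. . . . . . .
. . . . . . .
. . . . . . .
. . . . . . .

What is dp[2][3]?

r\c   0   1   2   3   4   5   6
  0   1   1   1   1   1   1   1
  1   1   2   3   4   5   6   7
  2   1   3   6  10  15  21  28
  3   1   4  10  20  35  56  84

10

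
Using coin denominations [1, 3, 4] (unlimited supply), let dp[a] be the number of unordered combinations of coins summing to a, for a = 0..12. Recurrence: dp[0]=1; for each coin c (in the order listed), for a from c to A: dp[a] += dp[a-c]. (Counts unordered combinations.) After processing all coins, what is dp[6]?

after  coin     0     1     2     3     4     5     6     7     8     9    10    11    12
          1     1     1     1     1     1     1     1     1     1     1     1     1     1
          3     1     1     1     2     2     2     3     3     3     4     4     4     5
          4     1     1     1     2     3     3     4     5     6     7     8     9    11

4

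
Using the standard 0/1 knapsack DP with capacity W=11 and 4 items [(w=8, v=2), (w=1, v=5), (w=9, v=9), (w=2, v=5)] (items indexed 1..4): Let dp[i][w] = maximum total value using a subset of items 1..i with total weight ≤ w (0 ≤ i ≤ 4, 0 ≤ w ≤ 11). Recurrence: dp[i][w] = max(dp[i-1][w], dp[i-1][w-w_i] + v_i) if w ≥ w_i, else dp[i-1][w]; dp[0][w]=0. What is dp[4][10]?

i\w   0   1   2   3   4   5   6   7   8   9  10  11
  0   0   0   0   0   0   0   0   0   0   0   0   0
  1   0   0   0   0   0   0   0   0   2   2   2   2
  2   0   5   5   5   5   5   5   5   5   7   7   7
  3   0   5   5   5   5   5   5   5   5   9  14  14
  4   0   5   5  10  10  10  10  10  10  10  14  14

14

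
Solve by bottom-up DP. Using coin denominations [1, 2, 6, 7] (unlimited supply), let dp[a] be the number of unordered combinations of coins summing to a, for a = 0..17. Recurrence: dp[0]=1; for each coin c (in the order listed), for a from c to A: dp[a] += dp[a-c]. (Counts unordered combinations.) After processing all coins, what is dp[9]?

after  coin     0     1     2     3     4     5     6     7     8     9    10    11    12    13    14    15    16    17
          1     1     1     1     1     1     1     1     1     1     1     1     1     1     1     1     1     1     1
          2     1     1     2     2     3     3     4     4     5     5     6     6     7     7     8     8     9     9
          6     1     1     2     2     3     3     5     5     7     7     9     9    12    12    15    15    18    18
          7     1     1     2     2     3     3     5     6     8     9    11    12    15    17    21    23    27    29

9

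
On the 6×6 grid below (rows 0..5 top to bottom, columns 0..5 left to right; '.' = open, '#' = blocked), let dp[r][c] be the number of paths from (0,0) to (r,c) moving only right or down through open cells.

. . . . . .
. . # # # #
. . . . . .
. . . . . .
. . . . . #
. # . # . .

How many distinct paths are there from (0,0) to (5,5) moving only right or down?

35

r\c   0   1   2   3   4   5
  0   1   1   1   1   1   1
  1   1   2   0   0   0   0
  2   1   3   3   3   3   3
  3   1   4   7  10  13  16
  4   1   5  12  22  35   0
  5   1   0  12   0  35  35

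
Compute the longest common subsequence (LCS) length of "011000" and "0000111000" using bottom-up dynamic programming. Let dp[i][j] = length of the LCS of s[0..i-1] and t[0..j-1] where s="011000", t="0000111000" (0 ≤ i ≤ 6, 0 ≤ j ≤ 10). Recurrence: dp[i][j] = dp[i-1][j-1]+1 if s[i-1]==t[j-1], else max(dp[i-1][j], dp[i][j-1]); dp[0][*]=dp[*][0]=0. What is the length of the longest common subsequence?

6

   ''  0  0  0  0  1  1  1  0  0  0
''  0  0  0  0  0  0  0  0  0  0  0
 0  0  1  1  1  1  1  1  1  1  1  1
 1  0  1  1  1  1  2  2  2  2  2  2
 1  0  1  1  1  1  2  3  3  3  3  3
 0  0  1  2  2  2  2  3  3  4  4  4
 0  0  1  2  3  3  3  3  3  4  5  5
 0  0  1  2  3  4  4  4  4  4  5  6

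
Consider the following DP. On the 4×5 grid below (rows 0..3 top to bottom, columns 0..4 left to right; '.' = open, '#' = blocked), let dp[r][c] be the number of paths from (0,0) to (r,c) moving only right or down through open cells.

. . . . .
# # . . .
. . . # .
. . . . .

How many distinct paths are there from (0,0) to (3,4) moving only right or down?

4

r\c   0   1   2   3   4
  0   1   1   1   1   1
  1   0   0   1   2   3
  2   0   0   1   0   3
  3   0   0   1   1   4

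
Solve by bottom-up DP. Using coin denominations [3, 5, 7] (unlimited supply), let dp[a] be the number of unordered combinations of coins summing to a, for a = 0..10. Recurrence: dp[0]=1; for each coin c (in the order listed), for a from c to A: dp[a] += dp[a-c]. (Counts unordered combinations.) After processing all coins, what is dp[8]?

1

after  coin     0     1     2     3     4     5     6     7     8     9    10
          3     1     0     0     1     0     0     1     0     0     1     0
          5     1     0     0     1     0     1     1     0     1     1     1
          7     1     0     0     1     0     1     1     1     1     1     2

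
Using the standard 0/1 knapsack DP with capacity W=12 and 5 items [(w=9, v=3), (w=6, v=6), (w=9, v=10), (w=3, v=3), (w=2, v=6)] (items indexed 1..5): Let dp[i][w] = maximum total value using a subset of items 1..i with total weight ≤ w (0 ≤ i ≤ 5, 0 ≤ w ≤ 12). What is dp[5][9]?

i\w   0   1   2   3   4   5   6   7   8   9  10  11  12
  0   0   0   0   0   0   0   0   0   0   0   0   0   0
  1   0   0   0   0   0   0   0   0   0   3   3   3   3
  2   0   0   0   0   0   0   6   6   6   6   6   6   6
  3   0   0   0   0   0   0   6   6   6  10  10  10  10
  4   0   0   0   3   3   3   6   6   6  10  10  10  13
  5   0   0   6   6   6   9   9   9  12  12  12  16  16

12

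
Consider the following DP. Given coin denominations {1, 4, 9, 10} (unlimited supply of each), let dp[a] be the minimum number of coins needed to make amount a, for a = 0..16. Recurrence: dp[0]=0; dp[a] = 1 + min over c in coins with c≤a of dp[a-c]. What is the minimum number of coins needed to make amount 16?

 a  0  1  2  3  4  5  6  7  8  9 10 11 12 13 14 15 16
dp  0  1  2  3  1  2  3  4  2  1  1  2  3  2  2  3  4

4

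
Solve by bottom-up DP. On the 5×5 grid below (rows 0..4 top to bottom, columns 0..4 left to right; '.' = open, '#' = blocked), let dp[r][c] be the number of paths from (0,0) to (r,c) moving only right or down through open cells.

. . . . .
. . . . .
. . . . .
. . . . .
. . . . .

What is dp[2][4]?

15

r\c   0   1   2   3   4
  0   1   1   1   1   1
  1   1   2   3   4   5
  2   1   3   6  10  15
  3   1   4  10  20  35
  4   1   5  15  35  70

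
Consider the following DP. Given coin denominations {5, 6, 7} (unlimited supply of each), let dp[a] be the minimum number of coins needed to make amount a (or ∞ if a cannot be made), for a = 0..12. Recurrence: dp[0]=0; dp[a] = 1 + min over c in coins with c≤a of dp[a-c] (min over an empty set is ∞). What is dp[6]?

1

 a  0  1  2  3  4  5  6  7  8  9 10 11 12
dp  0  -  -  -  -  1  1  1  -  -  2  2  2
(- denotes ∞ / unreachable)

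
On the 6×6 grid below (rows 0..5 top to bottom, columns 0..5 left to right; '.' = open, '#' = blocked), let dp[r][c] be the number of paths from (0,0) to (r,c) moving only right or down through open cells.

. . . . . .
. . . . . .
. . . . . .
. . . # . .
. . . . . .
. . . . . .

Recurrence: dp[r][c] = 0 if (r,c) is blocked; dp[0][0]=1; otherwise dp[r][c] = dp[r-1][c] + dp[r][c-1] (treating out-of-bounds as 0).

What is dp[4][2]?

r\c   0   1   2   3   4   5
  0   1   1   1   1   1   1
  1   1   2   3   4   5   6
  2   1   3   6  10  15  21
  3   1   4  10   0  15  36
  4   1   5  15  15  30  66
  5   1   6  21  36  66 132

15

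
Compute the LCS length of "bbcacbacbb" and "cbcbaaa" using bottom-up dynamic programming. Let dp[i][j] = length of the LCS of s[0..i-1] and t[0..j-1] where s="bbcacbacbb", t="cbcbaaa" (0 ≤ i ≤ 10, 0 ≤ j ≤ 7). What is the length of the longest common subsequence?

   ''  c  b  c  b  a  a  a
''  0  0  0  0  0  0  0  0
 b  0  0  1  1  1  1  1  1
 b  0  0  1  1  2  2  2  2
 c  0  1  1  2  2  2  2  2
 a  0  1  1  2  2  3  3  3
 c  0  1  1  2  2  3  3  3
 b  0  1  2  2  3  3  3  3
 a  0  1  2  2  3  4  4  4
 c  0  1  2  3  3  4  4  4
 b  0  1  2  3  4  4  4  4
 b  0  1  2  3  4  4  4  4

4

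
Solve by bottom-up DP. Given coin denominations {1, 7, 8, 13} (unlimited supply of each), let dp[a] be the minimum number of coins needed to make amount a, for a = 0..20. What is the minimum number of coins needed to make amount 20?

 a  0  1  2  3  4  5  6  7  8  9 10 11 12 13 14 15 16 17 18 19 20
dp  0  1  2  3  4  5  6  1  1  2  3  4  5  1  2  2  2  3  4  5  2

2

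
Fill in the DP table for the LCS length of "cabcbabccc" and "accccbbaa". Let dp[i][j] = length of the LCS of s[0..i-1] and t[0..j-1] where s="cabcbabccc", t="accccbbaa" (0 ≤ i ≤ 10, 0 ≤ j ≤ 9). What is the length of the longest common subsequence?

5

   ''  a  c  c  c  c  b  b  a  a
''  0  0  0  0  0  0  0  0  0  0
 c  0  0  1  1  1  1  1  1  1  1
 a  0  1  1  1  1  1  1  1  2  2
 b  0  1  1  1  1  1  2  2  2  2
 c  0  1  2  2  2  2  2  2  2  2
 b  0  1  2  2  2  2  3  3  3  3
 a  0  1  2  2  2  2  3  3  4  4
 b  0  1  2  2  2  2  3  4  4  4
 c  0  1  2  3  3  3  3  4  4  4
 c  0  1  2  3  4  4  4  4  4  4
 c  0  1  2  3  4  5  5  5  5  5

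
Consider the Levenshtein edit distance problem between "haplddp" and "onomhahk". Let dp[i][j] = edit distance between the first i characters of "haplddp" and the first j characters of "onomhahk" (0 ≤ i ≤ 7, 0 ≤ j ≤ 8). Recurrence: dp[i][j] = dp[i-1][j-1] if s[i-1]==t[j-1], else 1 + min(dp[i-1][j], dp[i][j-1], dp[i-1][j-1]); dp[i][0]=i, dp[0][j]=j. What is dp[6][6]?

   ''  o  n  o  m  h  a  h  k
''  0  1  2  3  4  5  6  7  8
 h  1  1  2  3  4  4  5  6  7
 a  2  2  2  3  4  5  4  5  6
 p  3  3  3  3  4  5  5  5  6
 l  4  4  4  4  4  5  6  6  6
 d  5  5  5  5  5  5  6  7  7
 d  6  6  6  6  6  6  6  7  8
 p  7  7  7  7  7  7  7  7  8

6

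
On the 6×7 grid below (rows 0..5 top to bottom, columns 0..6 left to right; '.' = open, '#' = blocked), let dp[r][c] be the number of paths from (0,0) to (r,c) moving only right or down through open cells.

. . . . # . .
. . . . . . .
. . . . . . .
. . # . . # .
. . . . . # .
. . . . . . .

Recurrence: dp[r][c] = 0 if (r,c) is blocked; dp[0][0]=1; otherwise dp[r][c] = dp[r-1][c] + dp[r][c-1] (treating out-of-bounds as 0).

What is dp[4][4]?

39

r\c   0   1   2   3   4   5   6
  0   1   1   1   1   0   0   0
  1   1   2   3   4   4   4   4
  2   1   3   6  10  14  18  22
  3   1   4   0  10  24   0  22
  4   1   5   5  15  39   0  22
  5   1   6  11  26  65  65  87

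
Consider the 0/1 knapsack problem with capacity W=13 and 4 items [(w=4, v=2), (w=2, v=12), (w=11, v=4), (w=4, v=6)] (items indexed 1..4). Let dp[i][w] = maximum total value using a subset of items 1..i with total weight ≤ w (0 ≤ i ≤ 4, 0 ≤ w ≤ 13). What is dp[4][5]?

i\w   0   1   2   3   4   5   6   7   8   9  10  11  12  13
  0   0   0   0   0   0   0   0   0   0   0   0   0   0   0
  1   0   0   0   0   2   2   2   2   2   2   2   2   2   2
  2   0   0  12  12  12  12  14  14  14  14  14  14  14  14
  3   0   0  12  12  12  12  14  14  14  14  14  14  14  16
  4   0   0  12  12  12  12  18  18  18  18  20  20  20  20

12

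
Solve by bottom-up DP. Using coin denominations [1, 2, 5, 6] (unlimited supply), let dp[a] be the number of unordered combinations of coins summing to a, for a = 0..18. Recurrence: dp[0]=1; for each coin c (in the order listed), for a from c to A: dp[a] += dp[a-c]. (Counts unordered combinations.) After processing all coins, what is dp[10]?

after  coin     0     1     2     3     4     5     6     7     8     9    10    11    12    13    14    15    16    17    18
          1     1     1     1     1     1     1     1     1     1     1     1     1     1     1     1     1     1     1     1
          2     1     1     2     2     3     3     4     4     5     5     6     6     7     7     8     8     9     9    10
          5     1     1     2     2     3     4     5     6     7     8    10    11    13    14    16    18    20    22    24
          6     1     1     2     2     3     4     6     7     9    10    13    15    19    21    25    28    33    37    43

13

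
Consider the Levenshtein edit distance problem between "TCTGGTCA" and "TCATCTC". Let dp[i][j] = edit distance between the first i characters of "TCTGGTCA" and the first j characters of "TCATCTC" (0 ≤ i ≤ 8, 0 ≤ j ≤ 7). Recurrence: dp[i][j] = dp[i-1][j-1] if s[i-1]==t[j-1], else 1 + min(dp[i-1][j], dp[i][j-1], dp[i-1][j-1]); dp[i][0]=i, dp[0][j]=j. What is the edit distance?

4

   ''  T  C  A  T  C  T  C
''  0  1  2  3  4  5  6  7
 T  1  0  1  2  3  4  5  6
 C  2  1  0  1  2  3  4  5
 T  3  2  1  1  1  2  3  4
 G  4  3  2  2  2  2  3  4
 G  5  4  3  3  3  3  3  4
 T  6  5  4  4  3  4  3  4
 C  7  6  5  5  4  3  4  3
 A  8  7  6  5  5  4  4  4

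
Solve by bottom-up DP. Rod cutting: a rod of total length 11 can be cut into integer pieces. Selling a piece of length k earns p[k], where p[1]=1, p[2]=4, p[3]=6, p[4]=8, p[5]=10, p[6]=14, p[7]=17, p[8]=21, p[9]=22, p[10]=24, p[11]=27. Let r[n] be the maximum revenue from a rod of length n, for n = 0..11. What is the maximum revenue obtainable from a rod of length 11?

27

   n    0    1    2    3    4    5    6    7    8    9   10   11
r[n]    0    1    4    6    8   10   14   17   21   22   25   27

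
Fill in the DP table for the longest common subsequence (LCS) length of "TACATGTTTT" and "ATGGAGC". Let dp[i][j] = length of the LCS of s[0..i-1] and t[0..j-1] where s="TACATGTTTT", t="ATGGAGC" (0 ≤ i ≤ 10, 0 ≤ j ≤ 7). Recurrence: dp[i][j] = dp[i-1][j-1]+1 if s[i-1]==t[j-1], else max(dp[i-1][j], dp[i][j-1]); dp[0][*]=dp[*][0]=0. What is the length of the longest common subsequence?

   ''  A  T  G  G  A  G  C
''  0  0  0  0  0  0  0  0
 T  0  0  1  1  1  1  1  1
 A  0  1  1  1  1  2  2  2
 C  0  1  1  1  1  2  2  3
 A  0  1  1  1  1  2  2  3
 T  0  1  2  2  2  2  2  3
 G  0  1  2  3  3  3  3  3
 T  0  1  2  3  3  3  3  3
 T  0  1  2  3  3  3  3  3
 T  0  1  2  3  3  3  3  3
 T  0  1  2  3  3  3  3  3

3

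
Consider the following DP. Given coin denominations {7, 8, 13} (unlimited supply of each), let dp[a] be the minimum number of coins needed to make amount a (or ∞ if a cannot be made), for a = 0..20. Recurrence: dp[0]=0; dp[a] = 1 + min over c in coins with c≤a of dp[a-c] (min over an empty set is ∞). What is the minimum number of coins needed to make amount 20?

 a  0  1  2  3  4  5  6  7  8  9 10 11 12 13 14 15 16 17 18 19 20
dp  0  -  -  -  -  -  -  1  1  -  -  -  -  1  2  2  2  -  -  -  2
(- denotes ∞ / unreachable)

2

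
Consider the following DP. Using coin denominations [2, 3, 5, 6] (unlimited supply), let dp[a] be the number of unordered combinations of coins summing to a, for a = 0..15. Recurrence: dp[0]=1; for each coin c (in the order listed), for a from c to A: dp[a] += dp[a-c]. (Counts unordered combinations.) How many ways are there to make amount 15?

after  coin     0     1     2     3     4     5     6     7     8     9    10    11    12    13    14    15
          2     1     0     1     0     1     0     1     0     1     0     1     0     1     0     1     0
          3     1     0     1     1     1     1     2     1     2     2     2     2     3     2     3     3
          5     1     0     1     1     1     2     2     2     3     3     4     4     5     5     6     7
          6     1     0     1     1     1     2     3     2     4     4     5     6     8     7    10    11

11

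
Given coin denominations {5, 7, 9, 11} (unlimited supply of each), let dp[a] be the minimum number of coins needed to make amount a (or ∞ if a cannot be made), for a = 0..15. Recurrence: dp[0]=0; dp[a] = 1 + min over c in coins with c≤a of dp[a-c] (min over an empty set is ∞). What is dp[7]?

 a  0  1  2  3  4  5  6  7  8  9 10 11 12 13 14 15
dp  0  -  -  -  -  1  -  1  -  1  2  1  2  -  2  3
(- denotes ∞ / unreachable)

1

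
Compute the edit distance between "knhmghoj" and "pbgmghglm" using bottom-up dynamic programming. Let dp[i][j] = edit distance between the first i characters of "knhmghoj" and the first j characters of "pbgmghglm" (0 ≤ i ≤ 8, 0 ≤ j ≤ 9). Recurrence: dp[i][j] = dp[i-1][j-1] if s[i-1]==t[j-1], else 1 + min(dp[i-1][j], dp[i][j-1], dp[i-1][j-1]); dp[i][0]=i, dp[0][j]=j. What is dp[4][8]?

   ''  p  b  g  m  g  h  g  l  m
''  0  1  2  3  4  5  6  7  8  9
 k  1  1  2  3  4  5  6  7  8  9
 n  2  2  2  3  4  5  6  7  8  9
 h  3  3  3  3  4  5  5  6  7  8
 m  4  4  4  4  3  4  5  6  7  7
 g  5  5  5  4  4  3  4  5  6  7
 h  6  6  6  5  5  4  3  4  5  6
 o  7  7  7  6  6  5  4  4  5  6
 j  8  8  8  7  7  6  5  5  5  6

7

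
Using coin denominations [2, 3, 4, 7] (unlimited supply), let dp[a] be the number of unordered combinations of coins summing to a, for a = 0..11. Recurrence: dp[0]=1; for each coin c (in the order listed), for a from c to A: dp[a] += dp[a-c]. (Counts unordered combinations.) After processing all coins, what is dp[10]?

6

after  coin     0     1     2     3     4     5     6     7     8     9    10    11
          2     1     0     1     0     1     0     1     0     1     0     1     0
          3     1     0     1     1     1     1     2     1     2     2     2     2
          4     1     0     1     1     2     1     3     2     4     3     5     4
          7     1     0     1     1     2     1     3     3     4     4     6     6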